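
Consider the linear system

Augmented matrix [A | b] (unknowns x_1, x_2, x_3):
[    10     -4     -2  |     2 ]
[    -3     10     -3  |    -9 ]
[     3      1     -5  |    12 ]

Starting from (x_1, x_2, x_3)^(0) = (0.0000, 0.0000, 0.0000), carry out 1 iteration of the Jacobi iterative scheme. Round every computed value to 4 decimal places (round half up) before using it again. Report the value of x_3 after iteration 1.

Iteration 1:
  x_1 = (2 - (-4)·0.0000 - (-2)·0.0000) / (10) = 0.2000
  x_2 = (-9 - (-3)·0.0000 - (-3)·0.0000) / (10) = -0.9000
  x_3 = (12 - (3)·0.0000 - (1)·0.0000) / (-5) = -2.4000

-2.4000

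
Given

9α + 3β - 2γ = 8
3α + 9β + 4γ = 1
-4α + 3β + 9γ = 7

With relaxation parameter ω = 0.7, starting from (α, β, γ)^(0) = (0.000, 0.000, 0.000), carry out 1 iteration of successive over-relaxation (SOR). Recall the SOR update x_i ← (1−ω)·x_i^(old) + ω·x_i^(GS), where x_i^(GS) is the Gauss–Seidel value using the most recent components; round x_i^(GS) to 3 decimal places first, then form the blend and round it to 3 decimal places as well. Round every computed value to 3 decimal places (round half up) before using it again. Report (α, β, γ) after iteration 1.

(0.622, -0.067, 0.754)

Iteration 1:
  α: GS value = (8 - (3)·0.000 - (-2)·0.000) / (9) = 0.889;  α ← (1−ω)·0.000 + ω·0.889 = 0.622
  β: GS value = (1 - (3)·0.622 - (4)·0.000) / (9) = -0.096;  β ← (1−ω)·0.000 + ω·-0.096 = -0.067
  γ: GS value = (7 - (-4)·0.622 - (3)·-0.067) / (9) = 1.077;  γ ← (1−ω)·0.000 + ω·1.077 = 0.754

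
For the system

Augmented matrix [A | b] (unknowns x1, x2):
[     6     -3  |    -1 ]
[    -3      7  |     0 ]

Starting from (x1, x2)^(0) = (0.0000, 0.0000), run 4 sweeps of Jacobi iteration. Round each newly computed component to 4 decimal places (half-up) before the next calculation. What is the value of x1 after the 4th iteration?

Iteration 1:
  x1 = (-1 - (-3)·0.0000) / (6) = -0.1667
  x2 = (0 - (-3)·0.0000) / (7) = 0.0000
Iteration 2:
  x1 = (-1 - (-3)·0.0000) / (6) = -0.1667
  x2 = (0 - (-3)·-0.1667) / (7) = -0.0714
Iteration 3:
  x1 = (-1 - (-3)·-0.0714) / (6) = -0.2024
  x2 = (0 - (-3)·-0.1667) / (7) = -0.0714
Iteration 4:
  x1 = (-1 - (-3)·-0.0714) / (6) = -0.2024
  x2 = (0 - (-3)·-0.2024) / (7) = -0.0867

-0.2024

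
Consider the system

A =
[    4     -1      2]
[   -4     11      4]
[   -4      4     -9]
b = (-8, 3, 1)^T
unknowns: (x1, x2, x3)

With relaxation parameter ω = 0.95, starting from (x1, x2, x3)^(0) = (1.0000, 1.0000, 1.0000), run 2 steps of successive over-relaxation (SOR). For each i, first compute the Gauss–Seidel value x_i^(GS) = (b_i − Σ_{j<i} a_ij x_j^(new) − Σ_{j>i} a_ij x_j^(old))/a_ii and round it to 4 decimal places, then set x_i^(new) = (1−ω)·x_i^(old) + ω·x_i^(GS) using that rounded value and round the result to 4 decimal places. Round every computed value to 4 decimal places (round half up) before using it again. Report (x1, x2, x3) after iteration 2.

(-2.4247, -0.7912, 0.6095)

Iteration 1:
  x1: GS value = (-8 - (-1)·1.0000 - (2)·1.0000) / (4) = -2.2500;  x1 ← (1−ω)·1.0000 + ω·-2.2500 = -2.0875
  x2: GS value = (3 - (-4)·-2.0875 - (4)·1.0000) / (11) = -0.8500;  x2 ← (1−ω)·1.0000 + ω·-0.8500 = -0.7575
  x3: GS value = (1 - (-4)·-2.0875 - (4)·-0.7575) / (-9) = 0.4800;  x3 ← (1−ω)·1.0000 + ω·0.4800 = 0.5060
Iteration 2:
  x1: GS value = (-8 - (-1)·-0.7575 - (2)·0.5060) / (4) = -2.4424;  x1 ← (1−ω)·-2.0875 + ω·-2.4424 = -2.4247
  x2: GS value = (3 - (-4)·-2.4247 - (4)·0.5060) / (11) = -0.7930;  x2 ← (1−ω)·-0.7575 + ω·-0.7930 = -0.7912
  x3: GS value = (1 - (-4)·-2.4247 - (4)·-0.7912) / (-9) = 0.6149;  x3 ← (1−ω)·0.5060 + ω·0.6149 = 0.6095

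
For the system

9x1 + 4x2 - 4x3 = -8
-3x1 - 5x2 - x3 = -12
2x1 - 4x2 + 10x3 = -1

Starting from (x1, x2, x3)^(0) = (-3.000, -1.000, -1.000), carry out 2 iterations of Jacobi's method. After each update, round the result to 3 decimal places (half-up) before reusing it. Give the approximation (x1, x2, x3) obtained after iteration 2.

Iteration 1:
  x1 = (-8 - (4)·-1.000 - (-4)·-1.000) / (9) = -0.889
  x2 = (-12 - (-3)·-3.000 - (-1)·-1.000) / (-5) = 4.400
  x3 = (-1 - (2)·-3.000 - (-4)·-1.000) / (10) = 0.100
Iteration 2:
  x1 = (-8 - (4)·4.400 - (-4)·0.100) / (9) = -2.800
  x2 = (-12 - (-3)·-0.889 - (-1)·0.100) / (-5) = 2.913
  x3 = (-1 - (2)·-0.889 - (-4)·4.400) / (10) = 1.838

(-2.800, 2.913, 1.838)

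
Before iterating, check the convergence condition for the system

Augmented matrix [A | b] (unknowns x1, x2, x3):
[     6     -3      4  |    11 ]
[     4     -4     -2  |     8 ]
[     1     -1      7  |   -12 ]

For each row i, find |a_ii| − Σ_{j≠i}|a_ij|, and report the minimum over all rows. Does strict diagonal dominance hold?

-2

row 1: |6| − (3+4) = -1
row 2: |-4| − (4+2) = -2
row 3: |7| − (1+1) = 5
minimum over rows = -2 → not strictly diagonally dominant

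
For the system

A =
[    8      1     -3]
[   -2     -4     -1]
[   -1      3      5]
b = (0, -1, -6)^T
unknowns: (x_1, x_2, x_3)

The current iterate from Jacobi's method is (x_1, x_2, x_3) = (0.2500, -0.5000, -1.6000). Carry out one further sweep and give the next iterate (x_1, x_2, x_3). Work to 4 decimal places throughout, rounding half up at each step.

One sweep:
  x_1 = (0 - (1)·-0.5000 - (-3)·-1.6000) / (8) = -0.5375
  x_2 = (-1 - (-2)·0.2500 - (-1)·-1.6000) / (-4) = 0.5250
  x_3 = (-6 - (-1)·0.2500 - (3)·-0.5000) / (5) = -0.8500

(-0.5375, 0.5250, -0.8500)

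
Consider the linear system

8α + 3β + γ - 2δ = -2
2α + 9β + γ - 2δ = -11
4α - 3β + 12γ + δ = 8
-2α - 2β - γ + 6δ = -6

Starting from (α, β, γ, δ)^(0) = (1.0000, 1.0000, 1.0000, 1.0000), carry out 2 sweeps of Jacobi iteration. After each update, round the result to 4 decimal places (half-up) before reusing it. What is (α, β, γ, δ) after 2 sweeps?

Iteration 1:
  α = (-2 - (3)·1.0000 - (1)·1.0000 - (-2)·1.0000) / (8) = -0.5000
  β = (-11 - (2)·1.0000 - (1)·1.0000 - (-2)·1.0000) / (9) = -1.3333
  γ = (8 - (4)·1.0000 - (-3)·1.0000 - (1)·1.0000) / (12) = 0.5000
  δ = (-6 - (-2)·1.0000 - (-2)·1.0000 - (-1)·1.0000) / (6) = -0.1667
Iteration 2:
  α = (-2 - (3)·-1.3333 - (1)·0.5000 - (-2)·-0.1667) / (8) = 0.1458
  β = (-11 - (2)·-0.5000 - (1)·0.5000 - (-2)·-0.1667) / (9) = -1.2037
  γ = (8 - (4)·-0.5000 - (-3)·-1.3333 - (1)·-0.1667) / (12) = 0.5139
  δ = (-6 - (-2)·-0.5000 - (-2)·-1.3333 - (-1)·0.5000) / (6) = -1.5278

(0.1458, -1.2037, 0.5139, -1.5278)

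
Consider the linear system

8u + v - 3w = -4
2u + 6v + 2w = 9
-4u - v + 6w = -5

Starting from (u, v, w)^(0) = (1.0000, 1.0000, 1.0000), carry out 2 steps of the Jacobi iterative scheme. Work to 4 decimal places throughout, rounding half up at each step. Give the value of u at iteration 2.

-0.6042

Iteration 1:
  u = (-4 - (1)·1.0000 - (-3)·1.0000) / (8) = -0.2500
  v = (9 - (2)·1.0000 - (2)·1.0000) / (6) = 0.8333
  w = (-5 - (-4)·1.0000 - (-1)·1.0000) / (6) = 0.0000
Iteration 2:
  u = (-4 - (1)·0.8333 - (-3)·0.0000) / (8) = -0.6042
  v = (9 - (2)·-0.2500 - (2)·0.0000) / (6) = 1.5833
  w = (-5 - (-4)·-0.2500 - (-1)·0.8333) / (6) = -0.8611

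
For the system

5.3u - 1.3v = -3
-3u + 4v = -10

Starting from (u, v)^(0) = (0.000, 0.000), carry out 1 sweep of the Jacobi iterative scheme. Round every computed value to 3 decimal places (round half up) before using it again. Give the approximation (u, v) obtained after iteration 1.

Iteration 1:
  u = (-3 - (-1.3)·0.000) / (5.3) = -0.566
  v = (-10 - (-3)·0.000) / (4) = -2.500

(-0.566, -2.500)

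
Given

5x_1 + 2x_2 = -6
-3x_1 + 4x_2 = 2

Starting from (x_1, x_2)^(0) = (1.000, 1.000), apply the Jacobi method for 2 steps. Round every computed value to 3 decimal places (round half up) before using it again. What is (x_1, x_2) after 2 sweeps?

(-1.700, -0.700)

Iteration 1:
  x_1 = (-6 - (2)·1.000) / (5) = -1.600
  x_2 = (2 - (-3)·1.000) / (4) = 1.250
Iteration 2:
  x_1 = (-6 - (2)·1.250) / (5) = -1.700
  x_2 = (2 - (-3)·-1.600) / (4) = -0.700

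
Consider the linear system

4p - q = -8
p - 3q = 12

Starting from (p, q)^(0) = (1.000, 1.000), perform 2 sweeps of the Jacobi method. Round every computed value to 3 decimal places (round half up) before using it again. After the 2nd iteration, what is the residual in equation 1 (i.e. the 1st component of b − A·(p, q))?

Iteration 1:
  p = (-8 - (-1)·1.000) / (4) = -1.750
  q = (12 - (1)·1.000) / (-3) = -3.667
Iteration 2:
  p = (-8 - (-1)·-3.667) / (4) = -2.917
  q = (12 - (1)·-1.750) / (-3) = -4.583
Residual b − A·x = (-0.915, 1.168)

-0.915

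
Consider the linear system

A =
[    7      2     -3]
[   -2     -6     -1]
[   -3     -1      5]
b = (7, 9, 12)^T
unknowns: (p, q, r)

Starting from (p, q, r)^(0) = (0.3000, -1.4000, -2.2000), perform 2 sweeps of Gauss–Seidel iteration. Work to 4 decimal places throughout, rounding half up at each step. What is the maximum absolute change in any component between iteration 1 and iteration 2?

Iteration 1:
  p = (7 - (2)·-1.4000 - (-3)·-2.2000) / (7) = 0.4571
  q = (9 - (-2)·0.4571 - (-1)·-2.2000) / (-6) = -1.2857
  r = (12 - (-3)·0.4571 - (-1)·-1.2857) / (5) = 2.4171
Iteration 2:
  p = (7 - (2)·-1.2857 - (-3)·2.4171) / (7) = 2.4032
  q = (9 - (-2)·2.4032 - (-1)·2.4171) / (-6) = -2.7039
  r = (12 - (-3)·2.4032 - (-1)·-2.7039) / (5) = 3.3011
Change: (1.9461, -1.4182, 0.8840) → max |·| = 1.9461

1.9461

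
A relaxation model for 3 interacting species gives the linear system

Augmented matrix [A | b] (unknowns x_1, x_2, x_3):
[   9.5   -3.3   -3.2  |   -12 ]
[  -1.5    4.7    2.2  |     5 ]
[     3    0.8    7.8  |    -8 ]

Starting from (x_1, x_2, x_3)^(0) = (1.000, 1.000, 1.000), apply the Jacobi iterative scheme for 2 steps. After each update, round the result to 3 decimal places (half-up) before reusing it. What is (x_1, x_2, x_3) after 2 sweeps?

Iteration 1:
  x_1 = (-12 - (-3.3)·1.000 - (-3.2)·1.000) / (9.5) = -0.579
  x_2 = (5 - (-1.5)·1.000 - (2.2)·1.000) / (4.7) = 0.915
  x_3 = (-8 - (3)·1.000 - (0.8)·1.000) / (7.8) = -1.513
Iteration 2:
  x_1 = (-12 - (-3.3)·0.915 - (-3.2)·-1.513) / (9.5) = -1.455
  x_2 = (5 - (-1.5)·-0.579 - (2.2)·-1.513) / (4.7) = 1.587
  x_3 = (-8 - (3)·-0.579 - (0.8)·0.915) / (7.8) = -0.897

(-1.455, 1.587, -0.897)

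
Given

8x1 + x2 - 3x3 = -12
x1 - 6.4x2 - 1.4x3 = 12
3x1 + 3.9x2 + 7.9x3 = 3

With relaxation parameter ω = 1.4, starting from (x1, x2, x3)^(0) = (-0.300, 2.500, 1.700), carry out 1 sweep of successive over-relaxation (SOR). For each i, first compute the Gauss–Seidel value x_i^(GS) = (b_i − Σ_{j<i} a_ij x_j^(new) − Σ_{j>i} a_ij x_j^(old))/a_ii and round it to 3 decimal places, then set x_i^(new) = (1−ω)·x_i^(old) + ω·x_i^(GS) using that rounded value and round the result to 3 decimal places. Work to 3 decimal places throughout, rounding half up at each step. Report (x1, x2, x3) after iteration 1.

Iteration 1:
  x1: GS value = (-12 - (1)·2.500 - (-3)·1.700) / (8) = -1.175;  x1 ← (1−ω)·-0.300 + ω·-1.175 = -1.525
  x2: GS value = (12 - (1)·-1.525 - (-1.4)·1.700) / (-6.4) = -2.485;  x2 ← (1−ω)·2.500 + ω·-2.485 = -4.479
  x3: GS value = (3 - (3)·-1.525 - (3.9)·-4.479) / (7.9) = 3.170;  x3 ← (1−ω)·1.700 + ω·3.170 = 3.758

(-1.525, -4.479, 3.758)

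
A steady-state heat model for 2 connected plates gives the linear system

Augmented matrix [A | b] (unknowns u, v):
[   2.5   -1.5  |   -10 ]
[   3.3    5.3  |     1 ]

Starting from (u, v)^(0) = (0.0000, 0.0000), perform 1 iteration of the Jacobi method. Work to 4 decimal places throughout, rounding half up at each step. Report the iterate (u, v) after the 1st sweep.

(-4.0000, 0.1887)

Iteration 1:
  u = (-10 - (-1.5)·0.0000) / (2.5) = -4.0000
  v = (1 - (3.3)·0.0000) / (5.3) = 0.1887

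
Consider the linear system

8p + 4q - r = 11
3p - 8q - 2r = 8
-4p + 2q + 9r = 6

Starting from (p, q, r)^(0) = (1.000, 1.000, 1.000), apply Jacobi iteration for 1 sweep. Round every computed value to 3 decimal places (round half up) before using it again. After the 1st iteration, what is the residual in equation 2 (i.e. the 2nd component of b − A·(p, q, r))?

Iteration 1:
  p = (11 - (4)·1.000 - (-1)·1.000) / (8) = 1.000
  q = (8 - (3)·1.000 - (-2)·1.000) / (-8) = -0.875
  r = (6 - (-4)·1.000 - (2)·1.000) / (9) = 0.889
Residual b − A·x = (7.389, -0.222, 3.749)

-0.222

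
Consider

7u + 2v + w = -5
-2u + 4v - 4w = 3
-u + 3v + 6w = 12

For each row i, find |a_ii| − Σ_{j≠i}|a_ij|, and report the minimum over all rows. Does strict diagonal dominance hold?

-2

row 1: |7| − (2+1) = 4
row 2: |4| − (2+4) = -2
row 3: |6| − (1+3) = 2
minimum over rows = -2 → not strictly diagonally dominant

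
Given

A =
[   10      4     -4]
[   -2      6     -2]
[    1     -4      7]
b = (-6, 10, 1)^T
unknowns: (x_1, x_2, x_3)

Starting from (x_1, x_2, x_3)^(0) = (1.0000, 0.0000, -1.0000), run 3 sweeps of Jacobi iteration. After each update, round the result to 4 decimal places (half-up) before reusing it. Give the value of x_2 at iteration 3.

Iteration 1:
  x_1 = (-6 - (4)·0.0000 - (-4)·-1.0000) / (10) = -1.0000
  x_2 = (10 - (-2)·1.0000 - (-2)·-1.0000) / (6) = 1.6667
  x_3 = (1 - (1)·1.0000 - (-4)·0.0000) / (7) = 0.0000
Iteration 2:
  x_1 = (-6 - (4)·1.6667 - (-4)·0.0000) / (10) = -1.2667
  x_2 = (10 - (-2)·-1.0000 - (-2)·0.0000) / (6) = 1.3333
  x_3 = (1 - (1)·-1.0000 - (-4)·1.6667) / (7) = 1.2381
Iteration 3:
  x_1 = (-6 - (4)·1.3333 - (-4)·1.2381) / (10) = -0.6381
  x_2 = (10 - (-2)·-1.2667 - (-2)·1.2381) / (6) = 1.6571
  x_3 = (1 - (1)·-1.2667 - (-4)·1.3333) / (7) = 1.0857

1.6571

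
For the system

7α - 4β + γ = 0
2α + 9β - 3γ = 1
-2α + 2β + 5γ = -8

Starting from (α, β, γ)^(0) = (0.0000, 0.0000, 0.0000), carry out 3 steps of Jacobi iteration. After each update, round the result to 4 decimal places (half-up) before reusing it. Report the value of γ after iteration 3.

-1.3143

Iteration 1:
  α = (0 - (-4)·0.0000 - (1)·0.0000) / (7) = 0.0000
  β = (1 - (2)·0.0000 - (-3)·0.0000) / (9) = 0.1111
  γ = (-8 - (-2)·0.0000 - (2)·0.0000) / (5) = -1.6000
Iteration 2:
  α = (0 - (-4)·0.1111 - (1)·-1.6000) / (7) = 0.2921
  β = (1 - (2)·0.0000 - (-3)·-1.6000) / (9) = -0.4222
  γ = (-8 - (-2)·0.0000 - (2)·0.1111) / (5) = -1.6444
Iteration 3:
  α = (0 - (-4)·-0.4222 - (1)·-1.6444) / (7) = -0.0063
  β = (1 - (2)·0.2921 - (-3)·-1.6444) / (9) = -0.5019
  γ = (-8 - (-2)·0.2921 - (2)·-0.4222) / (5) = -1.3143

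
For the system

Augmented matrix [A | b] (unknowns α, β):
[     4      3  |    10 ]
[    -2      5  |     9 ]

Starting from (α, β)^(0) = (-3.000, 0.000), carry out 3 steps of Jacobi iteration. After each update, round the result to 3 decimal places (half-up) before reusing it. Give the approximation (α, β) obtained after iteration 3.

(0.400, 2.620)

Iteration 1:
  α = (10 - (3)·0.000) / (4) = 2.500
  β = (9 - (-2)·-3.000) / (5) = 0.600
Iteration 2:
  α = (10 - (3)·0.600) / (4) = 2.050
  β = (9 - (-2)·2.500) / (5) = 2.800
Iteration 3:
  α = (10 - (3)·2.800) / (4) = 0.400
  β = (9 - (-2)·2.050) / (5) = 2.620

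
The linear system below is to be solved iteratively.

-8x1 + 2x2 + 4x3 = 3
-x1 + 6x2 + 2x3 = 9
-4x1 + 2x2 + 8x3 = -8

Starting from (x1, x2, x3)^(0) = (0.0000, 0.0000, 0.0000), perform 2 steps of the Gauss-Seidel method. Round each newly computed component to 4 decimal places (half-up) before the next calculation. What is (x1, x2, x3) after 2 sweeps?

Iteration 1:
  x1 = (3 - (2)·0.0000 - (4)·0.0000) / (-8) = -0.3750
  x2 = (9 - (-1)·-0.3750 - (2)·0.0000) / (6) = 1.4375
  x3 = (-8 - (-4)·-0.3750 - (2)·1.4375) / (8) = -1.5469
Iteration 2:
  x1 = (3 - (2)·1.4375 - (4)·-1.5469) / (-8) = -0.7891
  x2 = (9 - (-1)·-0.7891 - (2)·-1.5469) / (6) = 1.8841
  x3 = (-8 - (-4)·-0.7891 - (2)·1.8841) / (8) = -1.8656

(-0.7891, 1.8841, -1.8656)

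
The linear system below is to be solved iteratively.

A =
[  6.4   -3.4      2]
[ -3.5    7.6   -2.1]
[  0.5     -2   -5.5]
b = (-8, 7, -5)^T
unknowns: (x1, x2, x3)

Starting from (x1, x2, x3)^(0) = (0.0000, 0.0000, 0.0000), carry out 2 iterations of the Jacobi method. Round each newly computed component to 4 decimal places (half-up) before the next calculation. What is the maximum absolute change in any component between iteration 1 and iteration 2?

Iteration 1:
  x1 = (-8 - (-3.4)·0.0000 - (2)·0.0000) / (6.4) = -1.2500
  x2 = (7 - (-3.5)·0.0000 - (-2.1)·0.0000) / (7.6) = 0.9211
  x3 = (-5 - (0.5)·0.0000 - (-2)·0.0000) / (-5.5) = 0.9091
Iteration 2:
  x1 = (-8 - (-3.4)·0.9211 - (2)·0.9091) / (6.4) = -1.0448
  x2 = (7 - (-3.5)·-1.2500 - (-2.1)·0.9091) / (7.6) = 0.5966
  x3 = (-5 - (0.5)·-1.2500 - (-2)·0.9211) / (-5.5) = 0.4605
Change: (0.2052, -0.3245, -0.4486) → max |·| = 0.4486

0.4486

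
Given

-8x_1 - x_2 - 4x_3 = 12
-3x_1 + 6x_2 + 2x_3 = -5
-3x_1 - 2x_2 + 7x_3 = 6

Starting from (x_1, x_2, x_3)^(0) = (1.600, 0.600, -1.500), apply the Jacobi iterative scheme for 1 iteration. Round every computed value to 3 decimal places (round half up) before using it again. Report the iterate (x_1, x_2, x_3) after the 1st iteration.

Iteration 1:
  x_1 = (12 - (-1)·0.600 - (-4)·-1.500) / (-8) = -0.825
  x_2 = (-5 - (-3)·1.600 - (2)·-1.500) / (6) = 0.467
  x_3 = (6 - (-3)·1.600 - (-2)·0.600) / (7) = 1.714

(-0.825, 0.467, 1.714)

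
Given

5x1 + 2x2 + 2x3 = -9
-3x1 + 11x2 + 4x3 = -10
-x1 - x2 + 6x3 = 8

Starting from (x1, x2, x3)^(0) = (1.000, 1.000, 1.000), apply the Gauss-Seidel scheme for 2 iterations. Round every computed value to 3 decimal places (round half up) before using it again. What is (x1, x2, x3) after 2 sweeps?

Iteration 1:
  x1 = (-9 - (2)·1.000 - (2)·1.000) / (5) = -2.600
  x2 = (-10 - (-3)·-2.600 - (4)·1.000) / (11) = -1.982
  x3 = (8 - (-1)·-2.600 - (-1)·-1.982) / (6) = 0.570
Iteration 2:
  x1 = (-9 - (2)·-1.982 - (2)·0.570) / (5) = -1.235
  x2 = (-10 - (-3)·-1.235 - (4)·0.570) / (11) = -1.453
  x3 = (8 - (-1)·-1.235 - (-1)·-1.453) / (6) = 0.885

(-1.235, -1.453, 0.885)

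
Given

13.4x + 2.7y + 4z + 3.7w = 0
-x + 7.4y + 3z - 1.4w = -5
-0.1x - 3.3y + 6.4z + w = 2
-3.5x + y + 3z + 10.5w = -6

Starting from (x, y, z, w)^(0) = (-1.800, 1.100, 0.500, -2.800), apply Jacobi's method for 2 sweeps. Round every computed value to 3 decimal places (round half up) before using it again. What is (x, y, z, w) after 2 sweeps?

(0.340, -1.412, -0.311, -0.648)

Iteration 1:
  x = (0 - (2.7)·1.100 - (4)·0.500 - (3.7)·-2.800) / (13.4) = 0.402
  y = (-5 - (-1)·-1.800 - (3)·0.500 - (-1.4)·-2.800) / (7.4) = -1.651
  z = (2 - (-0.1)·-1.800 - (-3.3)·1.100 - (1)·-2.800) / (6.4) = 1.289
  w = (-6 - (-3.5)·-1.800 - (1)·1.100 - (3)·0.500) / (10.5) = -1.419
Iteration 2:
  x = (0 - (2.7)·-1.651 - (4)·1.289 - (3.7)·-1.419) / (13.4) = 0.340
  y = (-5 - (-1)·0.402 - (3)·1.289 - (-1.4)·-1.419) / (7.4) = -1.412
  z = (2 - (-0.1)·0.402 - (-3.3)·-1.651 - (1)·-1.419) / (6.4) = -0.311
  w = (-6 - (-3.5)·0.402 - (1)·-1.651 - (3)·1.289) / (10.5) = -0.648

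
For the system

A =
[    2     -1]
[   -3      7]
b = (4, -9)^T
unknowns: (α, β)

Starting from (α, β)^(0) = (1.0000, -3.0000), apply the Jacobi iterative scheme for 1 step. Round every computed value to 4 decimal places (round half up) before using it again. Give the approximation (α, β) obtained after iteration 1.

Iteration 1:
  α = (4 - (-1)·-3.0000) / (2) = 0.5000
  β = (-9 - (-3)·1.0000) / (7) = -0.8571

(0.5000, -0.8571)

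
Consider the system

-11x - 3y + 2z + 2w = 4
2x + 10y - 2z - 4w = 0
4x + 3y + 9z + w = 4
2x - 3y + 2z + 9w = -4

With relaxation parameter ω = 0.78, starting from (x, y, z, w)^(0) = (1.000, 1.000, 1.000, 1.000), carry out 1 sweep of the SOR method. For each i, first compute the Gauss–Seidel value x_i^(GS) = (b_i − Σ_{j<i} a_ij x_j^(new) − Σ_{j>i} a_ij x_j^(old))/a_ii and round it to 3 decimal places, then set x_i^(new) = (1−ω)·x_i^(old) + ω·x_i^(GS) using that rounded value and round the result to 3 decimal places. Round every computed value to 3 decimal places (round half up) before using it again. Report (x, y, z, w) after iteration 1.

(0.007, 0.687, 0.299, -0.001)

Iteration 1:
  x: GS value = (4 - (-3)·1.000 - (2)·1.000 - (2)·1.000) / (-11) = -0.273;  x ← (1−ω)·1.000 + ω·-0.273 = 0.007
  y: GS value = (0 - (2)·0.007 - (-2)·1.000 - (-4)·1.000) / (10) = 0.599;  y ← (1−ω)·1.000 + ω·0.599 = 0.687
  z: GS value = (4 - (4)·0.007 - (3)·0.687 - (1)·1.000) / (9) = 0.101;  z ← (1−ω)·1.000 + ω·0.101 = 0.299
  w: GS value = (-4 - (2)·0.007 - (-3)·0.687 - (2)·0.299) / (9) = -0.283;  w ← (1−ω)·1.000 + ω·-0.283 = -0.001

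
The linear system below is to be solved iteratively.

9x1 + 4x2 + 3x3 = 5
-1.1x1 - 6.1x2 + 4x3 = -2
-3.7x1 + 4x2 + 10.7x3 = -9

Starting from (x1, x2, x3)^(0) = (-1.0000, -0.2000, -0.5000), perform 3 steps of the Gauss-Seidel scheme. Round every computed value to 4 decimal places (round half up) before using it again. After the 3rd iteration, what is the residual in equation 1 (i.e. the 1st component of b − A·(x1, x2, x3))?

0.0133

Iteration 1:
  x1 = (5 - (4)·-0.2000 - (3)·-0.5000) / (9) = 0.8111
  x2 = (-2 - (-1.1)·0.8111 - (4)·-0.5000) / (-6.1) = -0.1463
  x3 = (-9 - (-3.7)·0.8111 - (4)·-0.1463) / (10.7) = -0.5060
Iteration 2:
  x1 = (5 - (4)·-0.1463 - (3)·-0.5060) / (9) = 0.7892
  x2 = (-2 - (-1.1)·0.7892 - (4)·-0.5060) / (-6.1) = -0.1462
  x3 = (-9 - (-3.7)·0.7892 - (4)·-0.1462) / (10.7) = -0.5136
Iteration 3:
  x1 = (5 - (4)·-0.1462 - (3)·-0.5136) / (9) = 0.7917
  x2 = (-2 - (-1.1)·0.7917 - (4)·-0.5136) / (-6.1) = -0.1517
  x3 = (-9 - (-3.7)·0.7917 - (4)·-0.1517) / (10.7) = -0.5106
Residual b − A·x = (0.0133, -0.0121, -0.0005)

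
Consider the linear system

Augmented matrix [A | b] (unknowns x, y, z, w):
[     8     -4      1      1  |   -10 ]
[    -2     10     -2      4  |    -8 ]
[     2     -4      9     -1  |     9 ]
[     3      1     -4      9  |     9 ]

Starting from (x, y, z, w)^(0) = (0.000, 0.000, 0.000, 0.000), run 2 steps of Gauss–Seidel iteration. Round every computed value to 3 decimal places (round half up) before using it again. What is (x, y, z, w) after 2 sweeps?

(-2.113, -1.818, 0.872, 2.294)

Iteration 1:
  x = (-10 - (-4)·0.000 - (1)·0.000 - (1)·0.000) / (8) = -1.250
  y = (-8 - (-2)·-1.250 - (-2)·0.000 - (4)·0.000) / (10) = -1.050
  z = (9 - (2)·-1.250 - (-4)·-1.050 - (-1)·0.000) / (9) = 0.811
  w = (9 - (3)·-1.250 - (1)·-1.050 - (-4)·0.811) / (9) = 1.894
Iteration 2:
  x = (-10 - (-4)·-1.050 - (1)·0.811 - (1)·1.894) / (8) = -2.113
  y = (-8 - (-2)·-2.113 - (-2)·0.811 - (4)·1.894) / (10) = -1.818
  z = (9 - (2)·-2.113 - (-4)·-1.818 - (-1)·1.894) / (9) = 0.872
  w = (9 - (3)·-2.113 - (1)·-1.818 - (-4)·0.872) / (9) = 2.294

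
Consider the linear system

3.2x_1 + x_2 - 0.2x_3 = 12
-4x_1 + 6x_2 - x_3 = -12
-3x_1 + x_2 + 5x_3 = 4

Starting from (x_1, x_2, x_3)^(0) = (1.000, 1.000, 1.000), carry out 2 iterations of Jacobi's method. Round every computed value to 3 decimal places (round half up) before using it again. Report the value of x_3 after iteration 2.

3.133

Iteration 1:
  x_1 = (12 - (1)·1.000 - (-0.2)·1.000) / (3.2) = 3.500
  x_2 = (-12 - (-4)·1.000 - (-1)·1.000) / (6) = -1.167
  x_3 = (4 - (-3)·1.000 - (1)·1.000) / (5) = 1.200
Iteration 2:
  x_1 = (12 - (1)·-1.167 - (-0.2)·1.200) / (3.2) = 4.190
  x_2 = (-12 - (-4)·3.500 - (-1)·1.200) / (6) = 0.533
  x_3 = (4 - (-3)·3.500 - (1)·-1.167) / (5) = 3.133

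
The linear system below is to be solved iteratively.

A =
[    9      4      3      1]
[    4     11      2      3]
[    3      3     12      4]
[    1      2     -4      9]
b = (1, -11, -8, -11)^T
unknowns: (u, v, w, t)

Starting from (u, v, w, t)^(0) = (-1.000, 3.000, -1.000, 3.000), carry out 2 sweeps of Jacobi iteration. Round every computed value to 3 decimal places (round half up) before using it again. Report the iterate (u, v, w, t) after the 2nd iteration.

(1.646, 0.444, 0.698, -1.767)

Iteration 1:
  u = (1 - (4)·3.000 - (3)·-1.000 - (1)·3.000) / (9) = -1.222
  v = (-11 - (4)·-1.000 - (2)·-1.000 - (3)·3.000) / (11) = -1.273
  w = (-8 - (3)·-1.000 - (3)·3.000 - (4)·3.000) / (12) = -2.167
  t = (-11 - (1)·-1.000 - (2)·3.000 - (-4)·-1.000) / (9) = -2.222
Iteration 2:
  u = (1 - (4)·-1.273 - (3)·-2.167 - (1)·-2.222) / (9) = 1.646
  v = (-11 - (4)·-1.222 - (2)·-2.167 - (3)·-2.222) / (11) = 0.444
  w = (-8 - (3)·-1.222 - (3)·-1.273 - (4)·-2.222) / (12) = 0.698
  t = (-11 - (1)·-1.222 - (2)·-1.273 - (-4)·-2.167) / (9) = -1.767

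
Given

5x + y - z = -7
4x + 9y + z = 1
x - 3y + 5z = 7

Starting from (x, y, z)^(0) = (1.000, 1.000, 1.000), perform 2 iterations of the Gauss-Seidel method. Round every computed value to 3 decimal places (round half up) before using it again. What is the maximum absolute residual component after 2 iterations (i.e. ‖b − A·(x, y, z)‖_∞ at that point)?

0.204

Iteration 1:
  x = (-7 - (1)·1.000 - (-1)·1.000) / (5) = -1.400
  y = (1 - (4)·-1.400 - (1)·1.000) / (9) = 0.622
  z = (7 - (1)·-1.400 - (-3)·0.622) / (5) = 2.053
Iteration 2:
  x = (-7 - (1)·0.622 - (-1)·2.053) / (5) = -1.114
  y = (1 - (4)·-1.114 - (1)·2.053) / (9) = 0.378
  z = (7 - (1)·-1.114 - (-3)·0.378) / (5) = 1.850
Residual b − A·x = (0.042, 0.204, -0.002); ∞-norm = 0.204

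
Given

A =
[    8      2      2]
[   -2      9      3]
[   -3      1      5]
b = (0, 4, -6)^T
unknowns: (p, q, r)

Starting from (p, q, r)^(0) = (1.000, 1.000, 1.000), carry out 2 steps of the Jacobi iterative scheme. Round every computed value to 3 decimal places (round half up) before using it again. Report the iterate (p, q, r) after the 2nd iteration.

Iteration 1:
  p = (0 - (2)·1.000 - (2)·1.000) / (8) = -0.500
  q = (4 - (-2)·1.000 - (3)·1.000) / (9) = 0.333
  r = (-6 - (-3)·1.000 - (1)·1.000) / (5) = -0.800
Iteration 2:
  p = (0 - (2)·0.333 - (2)·-0.800) / (8) = 0.117
  q = (4 - (-2)·-0.500 - (3)·-0.800) / (9) = 0.600
  r = (-6 - (-3)·-0.500 - (1)·0.333) / (5) = -1.567

(0.117, 0.600, -1.567)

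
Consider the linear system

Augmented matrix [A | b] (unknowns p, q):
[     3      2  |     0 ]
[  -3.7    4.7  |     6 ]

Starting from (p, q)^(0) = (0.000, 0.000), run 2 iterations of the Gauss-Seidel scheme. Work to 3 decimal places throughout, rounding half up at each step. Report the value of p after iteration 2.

-0.851

Iteration 1:
  p = (0 - (2)·0.000) / (3) = 0.000
  q = (6 - (-3.7)·0.000) / (4.7) = 1.277
Iteration 2:
  p = (0 - (2)·1.277) / (3) = -0.851
  q = (6 - (-3.7)·-0.851) / (4.7) = 0.607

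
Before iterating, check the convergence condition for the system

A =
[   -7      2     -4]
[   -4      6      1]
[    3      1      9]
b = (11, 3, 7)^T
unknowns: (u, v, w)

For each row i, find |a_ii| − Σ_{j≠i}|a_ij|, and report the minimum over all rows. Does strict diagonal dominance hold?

1

row 1: |-7| − (2+4) = 1
row 2: |6| − (4+1) = 1
row 3: |9| − (3+1) = 5
minimum over rows = 1 → strictly diagonally dominant (convergence guaranteed)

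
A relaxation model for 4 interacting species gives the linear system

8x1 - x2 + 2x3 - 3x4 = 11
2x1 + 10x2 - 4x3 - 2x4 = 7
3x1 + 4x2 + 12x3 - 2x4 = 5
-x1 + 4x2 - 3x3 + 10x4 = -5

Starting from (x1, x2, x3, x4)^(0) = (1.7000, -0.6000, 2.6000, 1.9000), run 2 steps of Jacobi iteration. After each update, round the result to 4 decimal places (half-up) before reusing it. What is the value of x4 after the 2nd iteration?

Iteration 1:
  x1 = (11 - (-1)·-0.6000 - (2)·2.6000 - (-3)·1.9000) / (8) = 1.3625
  x2 = (7 - (2)·1.7000 - (-4)·2.6000 - (-2)·1.9000) / (10) = 1.7800
  x3 = (5 - (3)·1.7000 - (4)·-0.6000 - (-2)·1.9000) / (12) = 0.5083
  x4 = (-5 - (-1)·1.7000 - (4)·-0.6000 - (-3)·2.6000) / (10) = 0.6900
Iteration 2:
  x1 = (11 - (-1)·1.7800 - (2)·0.5083 - (-3)·0.6900) / (8) = 1.7292
  x2 = (7 - (2)·1.3625 - (-4)·0.5083 - (-2)·0.6900) / (10) = 0.7688
  x3 = (5 - (3)·1.3625 - (4)·1.7800 - (-2)·0.6900) / (12) = -0.4023
  x4 = (-5 - (-1)·1.3625 - (4)·1.7800 - (-3)·0.5083) / (10) = -0.9233

-0.9233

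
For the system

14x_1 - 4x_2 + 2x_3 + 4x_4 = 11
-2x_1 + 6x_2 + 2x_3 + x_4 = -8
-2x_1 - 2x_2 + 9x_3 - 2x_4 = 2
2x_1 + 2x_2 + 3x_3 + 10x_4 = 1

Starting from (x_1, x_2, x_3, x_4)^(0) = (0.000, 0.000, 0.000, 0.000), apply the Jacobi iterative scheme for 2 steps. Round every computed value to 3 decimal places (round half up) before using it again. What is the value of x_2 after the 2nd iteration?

Iteration 1:
  x_1 = (11 - (-4)·0.000 - (2)·0.000 - (4)·0.000) / (14) = 0.786
  x_2 = (-8 - (-2)·0.000 - (2)·0.000 - (1)·0.000) / (6) = -1.333
  x_3 = (2 - (-2)·0.000 - (-2)·0.000 - (-2)·0.000) / (9) = 0.222
  x_4 = (1 - (2)·0.000 - (2)·0.000 - (3)·0.000) / (10) = 0.100
Iteration 2:
  x_1 = (11 - (-4)·-1.333 - (2)·0.222 - (4)·0.100) / (14) = 0.345
  x_2 = (-8 - (-2)·0.786 - (2)·0.222 - (1)·0.100) / (6) = -1.162
  x_3 = (2 - (-2)·0.786 - (-2)·-1.333 - (-2)·0.100) / (9) = 0.123
  x_4 = (1 - (2)·0.786 - (2)·-1.333 - (3)·0.222) / (10) = 0.143

-1.162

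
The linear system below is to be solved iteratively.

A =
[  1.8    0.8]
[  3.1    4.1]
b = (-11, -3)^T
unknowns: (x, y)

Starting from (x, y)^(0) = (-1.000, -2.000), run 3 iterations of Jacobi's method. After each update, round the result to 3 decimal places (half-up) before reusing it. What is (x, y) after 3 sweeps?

Iteration 1:
  x = (-11 - (0.8)·-2.000) / (1.8) = -5.222
  y = (-3 - (3.1)·-1.000) / (4.1) = 0.024
Iteration 2:
  x = (-11 - (0.8)·0.024) / (1.8) = -6.122
  y = (-3 - (3.1)·-5.222) / (4.1) = 3.217
Iteration 3:
  x = (-11 - (0.8)·3.217) / (1.8) = -7.541
  y = (-3 - (3.1)·-6.122) / (4.1) = 3.897

(-7.541, 3.897)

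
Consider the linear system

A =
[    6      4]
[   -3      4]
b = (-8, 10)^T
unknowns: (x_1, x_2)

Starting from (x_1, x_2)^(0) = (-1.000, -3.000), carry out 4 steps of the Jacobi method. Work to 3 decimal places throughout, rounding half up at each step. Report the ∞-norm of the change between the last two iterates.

1.583

Iteration 1:
  x_1 = (-8 - (4)·-3.000) / (6) = 0.667
  x_2 = (10 - (-3)·-1.000) / (4) = 1.750
Iteration 2:
  x_1 = (-8 - (4)·1.750) / (6) = -2.500
  x_2 = (10 - (-3)·0.667) / (4) = 3.000
Iteration 3:
  x_1 = (-8 - (4)·3.000) / (6) = -3.333
  x_2 = (10 - (-3)·-2.500) / (4) = 0.625
Iteration 4:
  x_1 = (-8 - (4)·0.625) / (6) = -1.750
  x_2 = (10 - (-3)·-3.333) / (4) = 0.000
Change: (1.583, -0.625) → max |·| = 1.583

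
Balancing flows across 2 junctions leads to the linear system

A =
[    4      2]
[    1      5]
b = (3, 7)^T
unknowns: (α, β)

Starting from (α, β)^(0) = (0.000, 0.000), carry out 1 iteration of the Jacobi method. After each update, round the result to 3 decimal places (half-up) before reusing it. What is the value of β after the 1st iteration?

1.400

Iteration 1:
  α = (3 - (2)·0.000) / (4) = 0.750
  β = (7 - (1)·0.000) / (5) = 1.400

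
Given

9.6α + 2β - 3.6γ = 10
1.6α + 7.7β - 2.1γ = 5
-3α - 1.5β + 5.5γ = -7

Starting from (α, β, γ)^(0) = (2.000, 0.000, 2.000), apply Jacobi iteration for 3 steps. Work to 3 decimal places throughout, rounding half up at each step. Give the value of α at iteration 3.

Iteration 1:
  α = (10 - (2)·0.000 - (-3.6)·2.000) / (9.6) = 1.792
  β = (5 - (1.6)·2.000 - (-2.1)·2.000) / (7.7) = 0.779
  γ = (-7 - (-3)·2.000 - (-1.5)·0.000) / (5.5) = -0.182
Iteration 2:
  α = (10 - (2)·0.779 - (-3.6)·-0.182) / (9.6) = 0.811
  β = (5 - (1.6)·1.792 - (-2.1)·-0.182) / (7.7) = 0.227
  γ = (-7 - (-3)·1.792 - (-1.5)·0.779) / (5.5) = -0.083
Iteration 3:
  α = (10 - (2)·0.227 - (-3.6)·-0.083) / (9.6) = 0.963
  β = (5 - (1.6)·0.811 - (-2.1)·-0.083) / (7.7) = 0.458
  γ = (-7 - (-3)·0.811 - (-1.5)·0.227) / (5.5) = -0.768

0.963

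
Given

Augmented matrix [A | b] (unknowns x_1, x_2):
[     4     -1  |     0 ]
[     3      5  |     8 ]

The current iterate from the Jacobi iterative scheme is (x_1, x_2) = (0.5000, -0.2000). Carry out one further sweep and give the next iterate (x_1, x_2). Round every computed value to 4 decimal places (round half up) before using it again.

One sweep:
  x_1 = (0 - (-1)·-0.2000) / (4) = -0.0500
  x_2 = (8 - (3)·0.5000) / (5) = 1.3000

(-0.0500, 1.3000)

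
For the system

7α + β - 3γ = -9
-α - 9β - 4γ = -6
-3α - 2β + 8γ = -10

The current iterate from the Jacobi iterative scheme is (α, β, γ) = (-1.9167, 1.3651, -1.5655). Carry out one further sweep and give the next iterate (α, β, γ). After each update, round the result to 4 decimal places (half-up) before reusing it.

(-2.1517, 1.5754, -1.6275)

One sweep:
  α = (-9 - (1)·1.3651 - (-3)·-1.5655) / (7) = -2.1517
  β = (-6 - (-1)·-1.9167 - (-4)·-1.5655) / (-9) = 1.5754
  γ = (-10 - (-3)·-1.9167 - (-2)·1.3651) / (8) = -1.6275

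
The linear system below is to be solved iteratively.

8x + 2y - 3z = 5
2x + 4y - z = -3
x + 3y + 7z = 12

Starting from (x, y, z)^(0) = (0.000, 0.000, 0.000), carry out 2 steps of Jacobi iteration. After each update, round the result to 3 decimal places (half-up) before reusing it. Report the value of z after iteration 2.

1.946

Iteration 1:
  x = (5 - (2)·0.000 - (-3)·0.000) / (8) = 0.625
  y = (-3 - (2)·0.000 - (-1)·0.000) / (4) = -0.750
  z = (12 - (1)·0.000 - (3)·0.000) / (7) = 1.714
Iteration 2:
  x = (5 - (2)·-0.750 - (-3)·1.714) / (8) = 1.455
  y = (-3 - (2)·0.625 - (-1)·1.714) / (4) = -0.634
  z = (12 - (1)·0.625 - (3)·-0.750) / (7) = 1.946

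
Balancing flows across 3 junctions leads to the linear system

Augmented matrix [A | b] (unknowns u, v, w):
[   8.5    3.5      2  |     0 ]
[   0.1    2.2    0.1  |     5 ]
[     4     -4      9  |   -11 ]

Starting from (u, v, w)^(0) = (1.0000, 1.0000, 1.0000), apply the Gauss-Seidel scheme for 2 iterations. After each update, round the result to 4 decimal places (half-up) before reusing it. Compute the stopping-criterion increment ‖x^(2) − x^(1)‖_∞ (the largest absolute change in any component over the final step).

Iteration 1:
  u = (0 - (3.5)·1.0000 - (2)·1.0000) / (8.5) = -0.6471
  v = (5 - (0.1)·-0.6471 - (0.1)·1.0000) / (2.2) = 2.2567
  w = (-11 - (4)·-0.6471 - (-4)·2.2567) / (9) = 0.0684
Iteration 2:
  u = (0 - (3.5)·2.2567 - (2)·0.0684) / (8.5) = -0.9453
  v = (5 - (0.1)·-0.9453 - (0.1)·0.0684) / (2.2) = 2.3126
  w = (-11 - (4)·-0.9453 - (-4)·2.3126) / (9) = 0.2257
Change: (-0.2982, 0.0559, 0.1573) → max |·| = 0.2982

0.2982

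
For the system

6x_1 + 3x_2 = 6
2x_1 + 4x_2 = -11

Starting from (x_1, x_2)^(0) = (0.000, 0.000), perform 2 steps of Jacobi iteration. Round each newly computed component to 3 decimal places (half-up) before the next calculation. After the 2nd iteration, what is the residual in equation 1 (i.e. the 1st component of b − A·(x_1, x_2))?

1.500

Iteration 1:
  x_1 = (6 - (3)·0.000) / (6) = 1.000
  x_2 = (-11 - (2)·0.000) / (4) = -2.750
Iteration 2:
  x_1 = (6 - (3)·-2.750) / (6) = 2.375
  x_2 = (-11 - (2)·1.000) / (4) = -3.250
Residual b − A·x = (1.500, -2.750)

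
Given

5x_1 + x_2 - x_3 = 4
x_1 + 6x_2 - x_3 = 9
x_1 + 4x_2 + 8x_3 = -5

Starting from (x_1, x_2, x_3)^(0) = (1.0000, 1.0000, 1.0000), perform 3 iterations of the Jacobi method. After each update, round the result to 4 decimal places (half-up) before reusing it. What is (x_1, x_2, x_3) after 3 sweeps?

(0.2733, 1.2125, -1.2354)

Iteration 1:
  x_1 = (4 - (1)·1.0000 - (-1)·1.0000) / (5) = 0.8000
  x_2 = (9 - (1)·1.0000 - (-1)·1.0000) / (6) = 1.5000
  x_3 = (-5 - (1)·1.0000 - (4)·1.0000) / (8) = -1.2500
Iteration 2:
  x_1 = (4 - (1)·1.5000 - (-1)·-1.2500) / (5) = 0.2500
  x_2 = (9 - (1)·0.8000 - (-1)·-1.2500) / (6) = 1.1583
  x_3 = (-5 - (1)·0.8000 - (4)·1.5000) / (8) = -1.4750
Iteration 3:
  x_1 = (4 - (1)·1.1583 - (-1)·-1.4750) / (5) = 0.2733
  x_2 = (9 - (1)·0.2500 - (-1)·-1.4750) / (6) = 1.2125
  x_3 = (-5 - (1)·0.2500 - (4)·1.1583) / (8) = -1.2354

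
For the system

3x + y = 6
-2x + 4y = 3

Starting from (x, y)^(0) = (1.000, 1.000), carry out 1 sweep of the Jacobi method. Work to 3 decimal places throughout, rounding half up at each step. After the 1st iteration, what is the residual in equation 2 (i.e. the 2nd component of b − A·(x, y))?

1.334

Iteration 1:
  x = (6 - (1)·1.000) / (3) = 1.667
  y = (3 - (-2)·1.000) / (4) = 1.250
Residual b − A·x = (-0.251, 1.334)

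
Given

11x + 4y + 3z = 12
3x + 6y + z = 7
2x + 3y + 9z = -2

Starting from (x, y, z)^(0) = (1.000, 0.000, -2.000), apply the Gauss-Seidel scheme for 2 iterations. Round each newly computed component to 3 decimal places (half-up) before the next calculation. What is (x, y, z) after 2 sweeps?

(1.065, 0.770, -0.716)

Iteration 1:
  x = (12 - (4)·0.000 - (3)·-2.000) / (11) = 1.636
  y = (7 - (3)·1.636 - (1)·-2.000) / (6) = 0.682
  z = (-2 - (2)·1.636 - (3)·0.682) / (9) = -0.813
Iteration 2:
  x = (12 - (4)·0.682 - (3)·-0.813) / (11) = 1.065
  y = (7 - (3)·1.065 - (1)·-0.813) / (6) = 0.770
  z = (-2 - (2)·1.065 - (3)·0.770) / (9) = -0.716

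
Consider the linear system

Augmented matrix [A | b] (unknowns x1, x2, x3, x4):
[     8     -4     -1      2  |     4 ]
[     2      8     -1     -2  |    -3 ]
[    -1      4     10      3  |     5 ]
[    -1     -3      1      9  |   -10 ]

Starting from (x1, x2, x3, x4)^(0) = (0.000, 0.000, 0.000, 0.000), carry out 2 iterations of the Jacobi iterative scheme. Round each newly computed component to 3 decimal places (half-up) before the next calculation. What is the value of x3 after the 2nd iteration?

Iteration 1:
  x1 = (4 - (-4)·0.000 - (-1)·0.000 - (2)·0.000) / (8) = 0.500
  x2 = (-3 - (2)·0.000 - (-1)·0.000 - (-2)·0.000) / (8) = -0.375
  x3 = (5 - (-1)·0.000 - (4)·0.000 - (3)·0.000) / (10) = 0.500
  x4 = (-10 - (-1)·0.000 - (-3)·0.000 - (1)·0.000) / (9) = -1.111
Iteration 2:
  x1 = (4 - (-4)·-0.375 - (-1)·0.500 - (2)·-1.111) / (8) = 0.653
  x2 = (-3 - (2)·0.500 - (-1)·0.500 - (-2)·-1.111) / (8) = -0.715
  x3 = (5 - (-1)·0.500 - (4)·-0.375 - (3)·-1.111) / (10) = 1.033
  x4 = (-10 - (-1)·0.500 - (-3)·-0.375 - (1)·0.500) / (9) = -1.236

1.033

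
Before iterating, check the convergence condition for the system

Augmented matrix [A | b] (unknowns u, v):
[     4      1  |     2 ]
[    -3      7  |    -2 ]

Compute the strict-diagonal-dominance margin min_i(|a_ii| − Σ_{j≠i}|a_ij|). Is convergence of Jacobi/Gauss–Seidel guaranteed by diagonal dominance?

row 1: |4| − (1) = 3
row 2: |7| − (3) = 4
minimum over rows = 3 → strictly diagonally dominant (convergence guaranteed)

3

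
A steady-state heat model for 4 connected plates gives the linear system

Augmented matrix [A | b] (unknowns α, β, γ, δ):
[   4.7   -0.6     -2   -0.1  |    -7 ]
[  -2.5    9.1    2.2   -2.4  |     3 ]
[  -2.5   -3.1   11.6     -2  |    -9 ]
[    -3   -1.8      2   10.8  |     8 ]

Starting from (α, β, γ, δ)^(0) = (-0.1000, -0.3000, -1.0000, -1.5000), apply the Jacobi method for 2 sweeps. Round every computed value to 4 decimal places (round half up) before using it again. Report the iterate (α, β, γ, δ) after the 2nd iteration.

(-1.9359, 0.2827, -1.0178, 0.4245)

Iteration 1:
  α = (-7 - (-0.6)·-0.3000 - (-2)·-1.0000 - (-0.1)·-1.5000) / (4.7) = -1.9851
  β = (3 - (-2.5)·-0.1000 - (2.2)·-1.0000 - (-2.4)·-1.5000) / (9.1) = 0.1484
  γ = (-9 - (-2.5)·-0.1000 - (-3.1)·-0.3000 - (-2)·-1.5000) / (11.6) = -1.1362
  δ = (8 - (-3)·-0.1000 - (-1.8)·-0.3000 - (2)·-1.0000) / (10.8) = 0.8481
Iteration 2:
  α = (-7 - (-0.6)·0.1484 - (-2)·-1.1362 - (-0.1)·0.8481) / (4.7) = -1.9359
  β = (3 - (-2.5)·-1.9851 - (2.2)·-1.1362 - (-2.4)·0.8481) / (9.1) = 0.2827
  γ = (-9 - (-2.5)·-1.9851 - (-3.1)·0.1484 - (-2)·0.8481) / (11.6) = -1.0178
  δ = (8 - (-3)·-1.9851 - (-1.8)·0.1484 - (2)·-1.1362) / (10.8) = 0.4245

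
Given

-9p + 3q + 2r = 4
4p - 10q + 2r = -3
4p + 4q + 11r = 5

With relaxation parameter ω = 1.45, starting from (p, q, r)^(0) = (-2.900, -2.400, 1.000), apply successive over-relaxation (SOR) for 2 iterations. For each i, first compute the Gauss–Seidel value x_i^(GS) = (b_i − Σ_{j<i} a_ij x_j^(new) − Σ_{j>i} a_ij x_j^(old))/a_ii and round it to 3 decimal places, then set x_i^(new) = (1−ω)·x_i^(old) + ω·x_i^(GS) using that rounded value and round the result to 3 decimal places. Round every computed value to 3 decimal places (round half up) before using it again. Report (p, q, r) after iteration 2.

(0.067, -0.464, 1.136)

Iteration 1:
  p: GS value = (4 - (3)·-2.400 - (2)·1.000) / (-9) = -1.022;  p ← (1−ω)·-2.900 + ω·-1.022 = -0.177
  q: GS value = (-3 - (4)·-0.177 - (2)·1.000) / (-10) = 0.429;  q ← (1−ω)·-2.400 + ω·0.429 = 1.702
  r: GS value = (5 - (4)·-0.177 - (4)·1.702) / (11) = -0.100;  r ← (1−ω)·1.000 + ω·-0.100 = -0.595
Iteration 2:
  p: GS value = (4 - (3)·1.702 - (2)·-0.595) / (-9) = -0.009;  p ← (1−ω)·-0.177 + ω·-0.009 = 0.067
  q: GS value = (-3 - (4)·0.067 - (2)·-0.595) / (-10) = 0.208;  q ← (1−ω)·1.702 + ω·0.208 = -0.464
  r: GS value = (5 - (4)·0.067 - (4)·-0.464) / (11) = 0.599;  r ← (1−ω)·-0.595 + ω·0.599 = 1.136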